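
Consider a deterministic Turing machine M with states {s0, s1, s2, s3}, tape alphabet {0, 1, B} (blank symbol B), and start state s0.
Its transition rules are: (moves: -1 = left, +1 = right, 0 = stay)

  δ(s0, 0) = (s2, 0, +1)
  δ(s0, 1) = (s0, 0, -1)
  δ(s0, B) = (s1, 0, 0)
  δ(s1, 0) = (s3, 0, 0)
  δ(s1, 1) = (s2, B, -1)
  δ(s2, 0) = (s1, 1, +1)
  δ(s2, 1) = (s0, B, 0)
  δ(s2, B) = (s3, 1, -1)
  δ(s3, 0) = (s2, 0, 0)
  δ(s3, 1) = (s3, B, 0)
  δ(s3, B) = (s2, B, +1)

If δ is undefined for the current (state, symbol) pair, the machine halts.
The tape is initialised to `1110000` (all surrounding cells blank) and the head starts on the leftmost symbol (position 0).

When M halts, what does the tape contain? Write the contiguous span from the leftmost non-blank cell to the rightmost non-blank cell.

state=s0 head=0 tape=B[1]110000   (s0,1)→(s0,0,-1)
state=s0 head=-1 tape=[B]0110000   (s0,B)→(s1,0,0)
state=s1 head=-1 tape=[0]0110000   (s1,0)→(s3,0,0)
state=s3 head=-1 tape=[0]0110000   (s3,0)→(s2,0,0)
state=s2 head=-1 tape=[0]0110000   (s2,0)→(s1,1,+1)
state=s1 head=0 tape=1[0]110000   (s1,0)→(s3,0,0)
state=s3 head=0 tape=1[0]110000   (s3,0)→(s2,0,0)
state=s2 head=0 tape=1[0]110000   (s2,0)→(s1,1,+1)
state=s1 head=1 tape=11[1]10000   (s1,1)→(s2,B,-1)
state=s2 head=0 tape=1[1]B10000   (s2,1)→(s0,B,0)
state=s0 head=0 tape=1[B]B10000   (s0,B)→(s1,0,0)
state=s1 head=0 tape=1[0]B10000   (s1,0)→(s3,0,0)
state=s3 head=0 tape=1[0]B10000   (s3,0)→(s2,0,0)
state=s2 head=0 tape=1[0]B10000   (s2,0)→(s1,1,+1)
state=s1 head=1 tape=11[B]10000
The non-blank tape span at halt is 11B10000.

11B10000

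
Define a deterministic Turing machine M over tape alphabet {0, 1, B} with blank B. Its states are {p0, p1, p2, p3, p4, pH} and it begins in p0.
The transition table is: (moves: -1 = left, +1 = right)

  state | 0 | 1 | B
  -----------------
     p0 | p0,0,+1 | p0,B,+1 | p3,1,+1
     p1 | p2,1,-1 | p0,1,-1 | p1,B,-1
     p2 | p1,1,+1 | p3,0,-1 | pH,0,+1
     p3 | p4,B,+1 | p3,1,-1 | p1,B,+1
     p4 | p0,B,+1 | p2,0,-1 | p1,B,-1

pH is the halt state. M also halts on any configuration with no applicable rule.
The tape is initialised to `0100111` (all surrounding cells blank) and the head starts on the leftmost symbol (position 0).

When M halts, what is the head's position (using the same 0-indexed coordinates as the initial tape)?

4

state=p0 head=0 tape=[0]100111BBB   (p0,0)→(p0,0,+1)
state=p0 head=1 tape=0[1]00111BBB   (p0,1)→(p0,B,+1)
state=p0 head=2 tape=0B[0]0111BBB   (p0,0)→(p0,0,+1)
state=p0 head=3 tape=0B0[0]111BBB   (p0,0)→(p0,0,+1)
state=p0 head=4 tape=0B00[1]11BBB   (p0,1)→(p0,B,+1)
state=p0 head=5 tape=0B00B[1]1BBB   (p0,1)→(p0,B,+1)
state=p0 head=6 tape=0B00BB[1]BBB   (p0,1)→(p0,B,+1)
state=p0 head=7 tape=0B00BBB[B]BB   (p0,B)→(p3,1,+1)
state=p3 head=8 tape=0B00BBB1[B]B   (p3,B)→(p1,B,+1)
state=p1 head=9 tape=0B00BBB1B[B]   (p1,B)→(p1,B,-1)
state=p1 head=8 tape=0B00BBB1[B]B   (p1,B)→(p1,B,-1)
state=p1 head=7 tape=0B00BBB[1]BB   (p1,1)→(p0,1,-1)
state=p0 head=6 tape=0B00BB[B]1BB   (p0,B)→(p3,1,+1)
state=p3 head=7 tape=0B00BB1[1]BB   (p3,1)→(p3,1,-1)
state=p3 head=6 tape=0B00BB[1]1BB   (p3,1)→(p3,1,-1)
state=p3 head=5 tape=0B00B[B]11BB   (p3,B)→(p1,B,+1)
state=p1 head=6 tape=0B00BB[1]1BB   (p1,1)→(p0,1,-1)
state=p0 head=5 tape=0B00B[B]11BB   (p0,B)→(p3,1,+1)
state=p3 head=6 tape=0B00B1[1]1BB   (p3,1)→(p3,1,-1)
state=p3 head=5 tape=0B00B[1]11BB   (p3,1)→(p3,1,-1)
state=p3 head=4 tape=0B00[B]111BB   (p3,B)→(p1,B,+1)
state=p1 head=5 tape=0B00B[1]11BB   (p1,1)→(p0,1,-1)
state=p0 head=4 tape=0B00[B]111BB   (p0,B)→(p3,1,+1)
state=p3 head=5 tape=0B001[1]11BB   (p3,1)→(p3,1,-1)
state=p3 head=4 tape=0B00[1]111BB   (p3,1)→(p3,1,-1)
state=p3 head=3 tape=0B0[0]1111BB   (p3,0)→(p4,B,+1)
state=p4 head=4 tape=0B0B[1]111BB   (p4,1)→(p2,0,-1)
state=p2 head=3 tape=0B0[B]0111BB   (p2,B)→(pH,0,+1)
state=pH head=4 tape=0B00[0]111BB
At halt the head is at cell 4.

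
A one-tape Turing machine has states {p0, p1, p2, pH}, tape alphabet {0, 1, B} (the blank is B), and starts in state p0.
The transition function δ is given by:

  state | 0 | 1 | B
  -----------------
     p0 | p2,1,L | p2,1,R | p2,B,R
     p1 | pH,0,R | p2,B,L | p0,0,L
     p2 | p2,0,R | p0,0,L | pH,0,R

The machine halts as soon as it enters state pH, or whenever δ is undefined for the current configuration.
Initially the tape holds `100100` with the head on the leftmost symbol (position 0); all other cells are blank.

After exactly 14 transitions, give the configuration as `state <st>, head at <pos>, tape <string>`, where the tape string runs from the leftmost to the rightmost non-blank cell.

state pH, head at 0, tape 0100000

state=p0 head=0 tape=B[1]00100   (p0,1)→(p2,1,R)
state=p2 head=1 tape=B1[0]0100   (p2,0)→(p2,0,R)
state=p2 head=2 tape=B10[0]100   (p2,0)→(p2,0,R)
state=p2 head=3 tape=B100[1]00   (p2,1)→(p0,0,L)
state=p0 head=2 tape=B10[0]000   (p0,0)→(p2,1,L)
state=p2 head=1 tape=B1[0]1000   (p2,0)→(p2,0,R)
state=p2 head=2 tape=B10[1]000   (p2,1)→(p0,0,L)
state=p0 head=1 tape=B1[0]0000   (p0,0)→(p2,1,L)
state=p2 head=0 tape=B[1]10000   (p2,1)→(p0,0,L)
state=p0 head=-1 tape=[B]010000   (p0,B)→(p2,B,R)
state=p2 head=0 tape=B[0]10000   (p2,0)→(p2,0,R)
state=p2 head=1 tape=B0[1]0000   (p2,1)→(p0,0,L)
state=p0 head=0 tape=B[0]00000   (p0,0)→(p2,1,L)
state=p2 head=-1 tape=[B]100000   (p2,B)→(pH,0,R)
state=pH head=0 tape=0[1]00000
After 14 steps: state pH, head at 0, tape 0100000.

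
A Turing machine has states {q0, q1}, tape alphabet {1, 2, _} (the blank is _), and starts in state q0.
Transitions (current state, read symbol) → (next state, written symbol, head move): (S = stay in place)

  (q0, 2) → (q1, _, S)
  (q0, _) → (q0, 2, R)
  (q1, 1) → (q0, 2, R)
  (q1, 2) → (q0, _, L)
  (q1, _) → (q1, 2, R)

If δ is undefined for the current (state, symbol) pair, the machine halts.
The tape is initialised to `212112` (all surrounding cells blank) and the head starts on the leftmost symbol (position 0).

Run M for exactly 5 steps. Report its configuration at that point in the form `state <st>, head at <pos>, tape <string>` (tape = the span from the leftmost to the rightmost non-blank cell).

state q1, head at 3, tape 222112

q0 | [2]12112   read 2 → write _, move S, go to q1
q1 | [_]12112   read _ → write 2, move R, go to q1
q1 | 2[1]2112   read 1 → write 2, move R, go to q0
q0 | 22[2]112   read 2 → write _, move S, go to q1
q1 | 22[_]112   read _ → write 2, move R, go to q1
q1 | 222[1]12
After 5 steps: state q1, head at 3, tape 222112.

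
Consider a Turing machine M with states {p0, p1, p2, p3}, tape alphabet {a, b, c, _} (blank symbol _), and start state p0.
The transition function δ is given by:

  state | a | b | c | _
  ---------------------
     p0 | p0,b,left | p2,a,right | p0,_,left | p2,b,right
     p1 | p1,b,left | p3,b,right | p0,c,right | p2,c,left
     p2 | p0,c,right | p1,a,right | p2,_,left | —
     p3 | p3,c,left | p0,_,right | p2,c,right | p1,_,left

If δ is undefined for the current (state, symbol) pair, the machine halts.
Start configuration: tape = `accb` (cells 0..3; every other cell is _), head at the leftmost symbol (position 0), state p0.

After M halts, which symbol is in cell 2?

_

state=p0 head=0 tape=__[a]ccb   (p0,a)→(p0,b,left)
state=p0 head=-1 tape=_[_]bccb   (p0,_)→(p2,b,right)
state=p2 head=0 tape=_b[b]ccb   (p2,b)→(p1,a,right)
state=p1 head=1 tape=_ba[c]cb   (p1,c)→(p0,c,right)
state=p0 head=2 tape=_bac[c]b   (p0,c)→(p0,_,left)
state=p0 head=1 tape=_ba[c]_b   (p0,c)→(p0,_,left)
state=p0 head=0 tape=_b[a]__b   (p0,a)→(p0,b,left)
state=p0 head=-1 tape=_[b]b__b   (p0,b)→(p2,a,right)
state=p2 head=0 tape=_a[b]__b   (p2,b)→(p1,a,right)
state=p1 head=1 tape=_aa[_]_b   (p1,_)→(p2,c,left)
state=p2 head=0 tape=_a[a]c_b   (p2,a)→(p0,c,right)
state=p0 head=1 tape=_ac[c]_b   (p0,c)→(p0,_,left)
state=p0 head=0 tape=_a[c]__b   (p0,c)→(p0,_,left)
state=p0 head=-1 tape=_[a]___b   (p0,a)→(p0,b,left)
state=p0 head=-2 tape=[_]b___b   (p0,_)→(p2,b,right)
state=p2 head=-1 tape=b[b]___b   (p2,b)→(p1,a,right)
state=p1 head=0 tape=ba[_]__b   (p1,_)→(p2,c,left)
state=p2 head=-1 tape=b[a]c__b   (p2,a)→(p0,c,right)
state=p0 head=0 tape=bc[c]__b   (p0,c)→(p0,_,left)
state=p0 head=-1 tape=b[c]___b   (p0,c)→(p0,_,left)
state=p0 head=-2 tape=[b]____b   (p0,b)→(p2,a,right)
state=p2 head=-1 tape=a[_]___b
Cell 2 holds _ when M halts.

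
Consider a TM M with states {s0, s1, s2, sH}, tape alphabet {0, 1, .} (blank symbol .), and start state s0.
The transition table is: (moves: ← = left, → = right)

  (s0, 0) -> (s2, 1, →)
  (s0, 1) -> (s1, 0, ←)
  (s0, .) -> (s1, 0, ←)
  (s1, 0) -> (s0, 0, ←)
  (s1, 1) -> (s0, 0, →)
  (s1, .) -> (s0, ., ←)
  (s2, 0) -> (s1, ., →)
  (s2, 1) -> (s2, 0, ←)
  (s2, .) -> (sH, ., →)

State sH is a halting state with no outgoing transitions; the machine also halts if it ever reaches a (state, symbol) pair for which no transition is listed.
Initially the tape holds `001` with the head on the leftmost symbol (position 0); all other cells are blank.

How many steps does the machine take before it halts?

s0 | [0]01...   read 0 → write 1, move →, go to s2
s2 | 1[0]1...   read 0 → write ., move →, go to s1
s1 | 1.[1]...   read 1 → write 0, move →, go to s0
s0 | 1.0[.]..   read . → write 0, move ←, go to s1
s1 | 1.[0]0..   read 0 → write 0, move ←, go to s0
s0 | 1[.]00..   read . → write 0, move ←, go to s1
s1 | [1]000..   read 1 → write 0, move →, go to s0
s0 | 0[0]00..   read 0 → write 1, move →, go to s2
s2 | 01[0]0..   read 0 → write ., move →, go to s1
s1 | 01.[0]..   read 0 → write 0, move ←, go to s0
s0 | 01[.]0..   read . → write 0, move ←, go to s1
s1 | 0[1]00..   read 1 → write 0, move →, go to s0
s0 | 00[0]0..   read 0 → write 1, move →, go to s2
s2 | 001[0]..   read 0 → write ., move →, go to s1
s1 | 001.[.].   read . → write ., move ←, go to s0
s0 | 001[.]..   read . → write 0, move ←, go to s1
s1 | 00[1]0..   read 1 → write 0, move →, go to s0
s0 | 000[0]..   read 0 → write 1, move →, go to s2
s2 | 0001[.].   read . → write ., move →, go to sH
sH | 0001.[.]
M halts after 19 transitions.

19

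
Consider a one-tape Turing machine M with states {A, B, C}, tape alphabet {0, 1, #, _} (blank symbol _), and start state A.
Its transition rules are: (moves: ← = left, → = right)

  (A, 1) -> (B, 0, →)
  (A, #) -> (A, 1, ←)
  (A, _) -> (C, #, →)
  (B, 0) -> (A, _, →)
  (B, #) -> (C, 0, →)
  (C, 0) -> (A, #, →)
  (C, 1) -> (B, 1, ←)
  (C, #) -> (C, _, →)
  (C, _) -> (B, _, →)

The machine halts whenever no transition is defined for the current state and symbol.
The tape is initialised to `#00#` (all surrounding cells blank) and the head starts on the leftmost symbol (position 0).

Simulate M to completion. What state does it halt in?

A | _[#]00#   read # → write 1, move ←, go to A
A | [_]100#   read _ → write #, move →, go to C
C | #[1]00#   read 1 → write 1, move ←, go to B
B | [#]100#   read # → write 0, move →, go to C
C | 0[1]00#   read 1 → write 1, move ←, go to B
B | [0]100#   read 0 → write _, move →, go to A
A | _[1]00#   read 1 → write 0, move →, go to B
B | _0[0]0#   read 0 → write _, move →, go to A
A | _0_[0]#
No transition is defined for (A, 0); M halts in state A.

A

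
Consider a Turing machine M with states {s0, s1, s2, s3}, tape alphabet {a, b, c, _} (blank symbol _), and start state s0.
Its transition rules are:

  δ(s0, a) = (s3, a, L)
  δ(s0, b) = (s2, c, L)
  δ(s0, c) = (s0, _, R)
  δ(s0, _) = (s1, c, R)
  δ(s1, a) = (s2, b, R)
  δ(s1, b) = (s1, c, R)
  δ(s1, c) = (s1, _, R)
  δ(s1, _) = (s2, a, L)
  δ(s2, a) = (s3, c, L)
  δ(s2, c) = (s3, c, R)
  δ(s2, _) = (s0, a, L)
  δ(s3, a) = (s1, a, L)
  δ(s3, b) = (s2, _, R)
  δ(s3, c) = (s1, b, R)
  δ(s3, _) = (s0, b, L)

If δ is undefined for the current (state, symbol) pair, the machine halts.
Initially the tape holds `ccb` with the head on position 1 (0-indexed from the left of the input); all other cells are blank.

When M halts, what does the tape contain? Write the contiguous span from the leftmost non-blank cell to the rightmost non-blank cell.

ccbcac

state=s0 head=1 tape=_c[c]b__   (s0,c)→(s0,_,R)
state=s0 head=2 tape=_c_[b]__   (s0,b)→(s2,c,L)
state=s2 head=1 tape=_c[_]c__   (s2,_)→(s0,a,L)
state=s0 head=0 tape=_[c]ac__   (s0,c)→(s0,_,R)
state=s0 head=1 tape=__[a]c__   (s0,a)→(s3,a,L)
state=s3 head=0 tape=_[_]ac__   (s3,_)→(s0,b,L)
state=s0 head=-1 tape=[_]bac__   (s0,_)→(s1,c,R)
state=s1 head=0 tape=c[b]ac__   (s1,b)→(s1,c,R)
state=s1 head=1 tape=cc[a]c__   (s1,a)→(s2,b,R)
state=s2 head=2 tape=ccb[c]__   (s2,c)→(s3,c,R)
state=s3 head=3 tape=ccbc[_]_   (s3,_)→(s0,b,L)
state=s0 head=2 tape=ccb[c]b_   (s0,c)→(s0,_,R)
state=s0 head=3 tape=ccb_[b]_   (s0,b)→(s2,c,L)
state=s2 head=2 tape=ccb[_]c_   (s2,_)→(s0,a,L)
state=s0 head=1 tape=cc[b]ac_   (s0,b)→(s2,c,L)
state=s2 head=0 tape=c[c]cac_   (s2,c)→(s3,c,R)
state=s3 head=1 tape=cc[c]ac_   (s3,c)→(s1,b,R)
state=s1 head=2 tape=ccb[a]c_   (s1,a)→(s2,b,R)
state=s2 head=3 tape=ccbb[c]_   (s2,c)→(s3,c,R)
state=s3 head=4 tape=ccbbc[_]   (s3,_)→(s0,b,L)
state=s0 head=3 tape=ccbb[c]b   (s0,c)→(s0,_,R)
state=s0 head=4 tape=ccbb_[b]   (s0,b)→(s2,c,L)
state=s2 head=3 tape=ccbb[_]c   (s2,_)→(s0,a,L)
state=s0 head=2 tape=ccb[b]ac   (s0,b)→(s2,c,L)
state=s2 head=1 tape=cc[b]cac
The non-blank tape span at halt is ccbcac.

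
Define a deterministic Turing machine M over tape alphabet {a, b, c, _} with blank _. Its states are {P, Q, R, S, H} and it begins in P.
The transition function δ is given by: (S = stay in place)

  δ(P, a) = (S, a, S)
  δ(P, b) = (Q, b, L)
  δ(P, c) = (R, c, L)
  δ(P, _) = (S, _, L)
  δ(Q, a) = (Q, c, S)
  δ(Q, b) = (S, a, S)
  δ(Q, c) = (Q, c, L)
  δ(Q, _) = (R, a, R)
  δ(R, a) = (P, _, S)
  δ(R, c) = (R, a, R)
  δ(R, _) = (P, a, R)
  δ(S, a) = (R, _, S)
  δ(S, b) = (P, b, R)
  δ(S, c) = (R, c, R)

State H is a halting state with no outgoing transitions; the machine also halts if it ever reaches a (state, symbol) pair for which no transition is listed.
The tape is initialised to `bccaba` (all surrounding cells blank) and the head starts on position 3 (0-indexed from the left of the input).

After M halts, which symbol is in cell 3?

P | _bcc[a]ba   read a → write a, move S, go to S
S | _bcc[a]ba   read a → write _, move S, go to R
R | _bcc[_]ba   read _ → write a, move R, go to P
P | _bcca[b]a   read b → write b, move L, go to Q
Q | _bcc[a]ba   read a → write c, move S, go to Q
Q | _bcc[c]ba   read c → write c, move L, go to Q
Q | _bc[c]cba   read c → write c, move L, go to Q
Q | _b[c]ccba   read c → write c, move L, go to Q
Q | _[b]cccba   read b → write a, move S, go to S
S | _[a]cccba   read a → write _, move S, go to R
R | _[_]cccba   read _ → write a, move R, go to P
P | _a[c]ccba   read c → write c, move L, go to R
R | _[a]cccba   read a → write _, move S, go to P
P | _[_]cccba   read _ → write _, move L, go to S
S | [_]_cccba
Cell 3 holds c when M halts.

c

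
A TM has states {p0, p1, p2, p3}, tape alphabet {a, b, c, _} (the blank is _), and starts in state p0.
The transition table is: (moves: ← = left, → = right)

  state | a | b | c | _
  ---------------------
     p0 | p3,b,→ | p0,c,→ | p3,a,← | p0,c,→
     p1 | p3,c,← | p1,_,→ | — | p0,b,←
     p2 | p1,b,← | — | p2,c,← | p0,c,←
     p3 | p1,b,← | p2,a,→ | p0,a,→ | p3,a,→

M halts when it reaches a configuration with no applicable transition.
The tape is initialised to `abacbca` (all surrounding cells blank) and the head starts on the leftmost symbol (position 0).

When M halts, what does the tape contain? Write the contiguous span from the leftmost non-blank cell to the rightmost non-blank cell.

cca__cbca

state=p0 head=0 tape=__[a]bacbca   (p0,a)→(p3,b,→)
state=p3 head=1 tape=__b[b]acbca   (p3,b)→(p2,a,→)
state=p2 head=2 tape=__ba[a]cbca   (p2,a)→(p1,b,←)
state=p1 head=1 tape=__b[a]bcbca   (p1,a)→(p3,c,←)
state=p3 head=0 tape=__[b]cbcbca   (p3,b)→(p2,a,→)
state=p2 head=1 tape=__a[c]bcbca   (p2,c)→(p2,c,←)
state=p2 head=0 tape=__[a]cbcbca   (p2,a)→(p1,b,←)
state=p1 head=-1 tape=_[_]bcbcbca   (p1,_)→(p0,b,←)
state=p0 head=-2 tape=[_]bbcbcbca   (p0,_)→(p0,c,→)
state=p0 head=-1 tape=c[b]bcbcbca   (p0,b)→(p0,c,→)
state=p0 head=0 tape=cc[b]cbcbca   (p0,b)→(p0,c,→)
state=p0 head=1 tape=ccc[c]bcbca   (p0,c)→(p3,a,←)
state=p3 head=0 tape=cc[c]abcbca   (p3,c)→(p0,a,→)
state=p0 head=1 tape=cca[a]bcbca   (p0,a)→(p3,b,→)
state=p3 head=2 tape=ccab[b]cbca   (p3,b)→(p2,a,→)
state=p2 head=3 tape=ccaba[c]bca   (p2,c)→(p2,c,←)
state=p2 head=2 tape=ccab[a]cbca   (p2,a)→(p1,b,←)
state=p1 head=1 tape=cca[b]bcbca   (p1,b)→(p1,_,→)
state=p1 head=2 tape=cca_[b]cbca   (p1,b)→(p1,_,→)
state=p1 head=3 tape=cca__[c]bca
The non-blank tape span at halt is cca__cbca.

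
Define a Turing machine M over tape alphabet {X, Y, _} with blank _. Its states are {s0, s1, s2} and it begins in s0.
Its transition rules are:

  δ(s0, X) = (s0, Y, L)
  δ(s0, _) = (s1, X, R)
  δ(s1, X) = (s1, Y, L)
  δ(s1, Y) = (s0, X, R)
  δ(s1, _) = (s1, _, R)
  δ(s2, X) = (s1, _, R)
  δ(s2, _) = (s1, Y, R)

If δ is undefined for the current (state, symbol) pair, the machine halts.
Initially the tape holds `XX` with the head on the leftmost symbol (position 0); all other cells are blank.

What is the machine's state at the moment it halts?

state=s0 head=0 tape=__[X]X   (s0,X)→(s0,Y,L)
state=s0 head=-1 tape=_[_]YX   (s0,_)→(s1,X,R)
state=s1 head=0 tape=_X[Y]X   (s1,Y)→(s0,X,R)
state=s0 head=1 tape=_XX[X]   (s0,X)→(s0,Y,L)
state=s0 head=0 tape=_X[X]Y   (s0,X)→(s0,Y,L)
state=s0 head=-1 tape=_[X]YY   (s0,X)→(s0,Y,L)
state=s0 head=-2 tape=[_]YYY   (s0,_)→(s1,X,R)
state=s1 head=-1 tape=X[Y]YY   (s1,Y)→(s0,X,R)
state=s0 head=0 tape=XX[Y]Y
No transition is defined for (s0, Y); M halts in state s0.

s0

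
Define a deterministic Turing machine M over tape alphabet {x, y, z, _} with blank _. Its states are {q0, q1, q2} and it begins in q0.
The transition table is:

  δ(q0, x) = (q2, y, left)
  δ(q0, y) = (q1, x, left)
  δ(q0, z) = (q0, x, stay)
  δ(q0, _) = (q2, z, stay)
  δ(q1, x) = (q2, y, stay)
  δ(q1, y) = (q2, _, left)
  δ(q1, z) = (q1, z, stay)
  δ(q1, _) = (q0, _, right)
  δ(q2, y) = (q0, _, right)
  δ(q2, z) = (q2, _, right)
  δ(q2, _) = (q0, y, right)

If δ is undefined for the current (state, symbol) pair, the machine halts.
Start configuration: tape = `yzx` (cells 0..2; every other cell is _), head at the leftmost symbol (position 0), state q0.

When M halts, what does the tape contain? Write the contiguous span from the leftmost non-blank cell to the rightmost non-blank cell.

y_xzx

q0 | __[y]zx   read y → write x, move left, go to q1
q1 | _[_]xzx   read _ → write _, move right, go to q0
q0 | __[x]zx   read x → write y, move left, go to q2
q2 | _[_]yzx   read _ → write y, move right, go to q0
q0 | _y[y]zx   read y → write x, move left, go to q1
q1 | _[y]xzx   read y → write _, move left, go to q2
q2 | [_]_xzx   read _ → write y, move right, go to q0
q0 | y[_]xzx   read _ → write z, move stay, go to q2
q2 | y[z]xzx   read z → write _, move right, go to q2
q2 | y_[x]zx
The non-blank tape span at halt is y_xzx.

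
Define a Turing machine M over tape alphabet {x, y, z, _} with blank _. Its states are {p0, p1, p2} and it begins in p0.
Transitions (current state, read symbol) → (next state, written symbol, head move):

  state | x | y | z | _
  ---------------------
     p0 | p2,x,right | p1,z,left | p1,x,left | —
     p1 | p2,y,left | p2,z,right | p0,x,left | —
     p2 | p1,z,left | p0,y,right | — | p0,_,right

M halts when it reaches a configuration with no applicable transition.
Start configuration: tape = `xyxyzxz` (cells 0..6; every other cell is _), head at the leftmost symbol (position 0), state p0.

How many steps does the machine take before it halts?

state=p0 head=0 tape=[x]yxyzxz   (p0,x)→(p2,x,right)
state=p2 head=1 tape=x[y]xyzxz   (p2,y)→(p0,y,right)
state=p0 head=2 tape=xy[x]yzxz   (p0,x)→(p2,x,right)
state=p2 head=3 tape=xyx[y]zxz   (p2,y)→(p0,y,right)
state=p0 head=4 tape=xyxy[z]xz   (p0,z)→(p1,x,left)
state=p1 head=3 tape=xyx[y]xxz   (p1,y)→(p2,z,right)
state=p2 head=4 tape=xyxz[x]xz   (p2,x)→(p1,z,left)
state=p1 head=3 tape=xyx[z]zxz   (p1,z)→(p0,x,left)
state=p0 head=2 tape=xy[x]xzxz   (p0,x)→(p2,x,right)
state=p2 head=3 tape=xyx[x]zxz   (p2,x)→(p1,z,left)
state=p1 head=2 tape=xy[x]zzxz   (p1,x)→(p2,y,left)
state=p2 head=1 tape=x[y]yzzxz   (p2,y)→(p0,y,right)
state=p0 head=2 tape=xy[y]zzxz   (p0,y)→(p1,z,left)
state=p1 head=1 tape=x[y]zzzxz   (p1,y)→(p2,z,right)
state=p2 head=2 tape=xz[z]zzxz
M halts after 14 transitions.

14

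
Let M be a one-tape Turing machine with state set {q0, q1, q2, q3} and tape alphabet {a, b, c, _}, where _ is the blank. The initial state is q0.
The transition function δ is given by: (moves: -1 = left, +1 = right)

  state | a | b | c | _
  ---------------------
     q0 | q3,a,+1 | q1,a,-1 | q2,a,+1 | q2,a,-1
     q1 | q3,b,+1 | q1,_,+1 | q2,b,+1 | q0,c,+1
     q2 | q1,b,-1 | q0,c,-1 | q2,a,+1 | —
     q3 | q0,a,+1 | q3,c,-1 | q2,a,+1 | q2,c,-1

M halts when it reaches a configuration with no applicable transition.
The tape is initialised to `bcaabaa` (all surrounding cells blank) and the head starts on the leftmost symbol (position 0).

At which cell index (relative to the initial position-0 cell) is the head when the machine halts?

state=q0 head=0 tape=_[b]caabaa_   (q0,b)→(q1,a,-1)
state=q1 head=-1 tape=[_]acaabaa_   (q1,_)→(q0,c,+1)
state=q0 head=0 tape=c[a]caabaa_   (q0,a)→(q3,a,+1)
state=q3 head=1 tape=ca[c]aabaa_   (q3,c)→(q2,a,+1)
state=q2 head=2 tape=caa[a]abaa_   (q2,a)→(q1,b,-1)
state=q1 head=1 tape=ca[a]babaa_   (q1,a)→(q3,b,+1)
state=q3 head=2 tape=cab[b]abaa_   (q3,b)→(q3,c,-1)
state=q3 head=1 tape=ca[b]cabaa_   (q3,b)→(q3,c,-1)
state=q3 head=0 tape=c[a]ccabaa_   (q3,a)→(q0,a,+1)
state=q0 head=1 tape=ca[c]cabaa_   (q0,c)→(q2,a,+1)
state=q2 head=2 tape=caa[c]abaa_   (q2,c)→(q2,a,+1)
state=q2 head=3 tape=caaa[a]baa_   (q2,a)→(q1,b,-1)
state=q1 head=2 tape=caa[a]bbaa_   (q1,a)→(q3,b,+1)
state=q3 head=3 tape=caab[b]baa_   (q3,b)→(q3,c,-1)
state=q3 head=2 tape=caa[b]cbaa_   (q3,b)→(q3,c,-1)
state=q3 head=1 tape=ca[a]ccbaa_   (q3,a)→(q0,a,+1)
state=q0 head=2 tape=caa[c]cbaa_   (q0,c)→(q2,a,+1)
state=q2 head=3 tape=caaa[c]baa_   (q2,c)→(q2,a,+1)
state=q2 head=4 tape=caaaa[b]aa_   (q2,b)→(q0,c,-1)
state=q0 head=3 tape=caaa[a]caa_   (q0,a)→(q3,a,+1)
state=q3 head=4 tape=caaaa[c]aa_   (q3,c)→(q2,a,+1)
state=q2 head=5 tape=caaaaa[a]a_   (q2,a)→(q1,b,-1)
state=q1 head=4 tape=caaaa[a]ba_   (q1,a)→(q3,b,+1)
state=q3 head=5 tape=caaaab[b]a_   (q3,b)→(q3,c,-1)
state=q3 head=4 tape=caaaa[b]ca_   (q3,b)→(q3,c,-1)
state=q3 head=3 tape=caaa[a]cca_   (q3,a)→(q0,a,+1)
state=q0 head=4 tape=caaaa[c]ca_   (q0,c)→(q2,a,+1)
state=q2 head=5 tape=caaaaa[c]a_   (q2,c)→(q2,a,+1)
state=q2 head=6 tape=caaaaaa[a]_   (q2,a)→(q1,b,-1)
state=q1 head=5 tape=caaaaa[a]b_   (q1,a)→(q3,b,+1)
state=q3 head=6 tape=caaaaab[b]_   (q3,b)→(q3,c,-1)
state=q3 head=5 tape=caaaaa[b]c_   (q3,b)→(q3,c,-1)
state=q3 head=4 tape=caaaa[a]cc_   (q3,a)→(q0,a,+1)
state=q0 head=5 tape=caaaaa[c]c_   (q0,c)→(q2,a,+1)
state=q2 head=6 tape=caaaaaa[c]_   (q2,c)→(q2,a,+1)
state=q2 head=7 tape=caaaaaaa[_]
At halt the head is at cell 7.

7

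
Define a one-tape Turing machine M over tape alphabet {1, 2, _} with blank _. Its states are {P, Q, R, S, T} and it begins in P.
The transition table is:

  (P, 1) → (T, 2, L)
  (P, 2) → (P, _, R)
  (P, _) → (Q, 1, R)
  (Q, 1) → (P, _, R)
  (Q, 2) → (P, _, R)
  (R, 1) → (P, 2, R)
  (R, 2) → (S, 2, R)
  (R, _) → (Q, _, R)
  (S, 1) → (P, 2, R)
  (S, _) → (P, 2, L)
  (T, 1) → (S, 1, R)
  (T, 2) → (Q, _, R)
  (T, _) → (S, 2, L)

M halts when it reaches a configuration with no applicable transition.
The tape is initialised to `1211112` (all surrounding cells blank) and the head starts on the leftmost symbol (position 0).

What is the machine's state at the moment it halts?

P | ___[1]211112__   read 1 → write 2, move L, go to T
T | __[_]2211112__   read _ → write 2, move L, go to S
S | _[_]22211112__   read _ → write 2, move L, go to P
P | [_]222211112__   read _ → write 1, move R, go to Q
Q | 1[2]22211112__   read 2 → write _, move R, go to P
P | 1_[2]2211112__   read 2 → write _, move R, go to P
P | 1__[2]211112__   read 2 → write _, move R, go to P
P | 1___[2]11112__   read 2 → write _, move R, go to P
P | 1____[1]1112__   read 1 → write 2, move L, go to T
T | 1___[_]21112__   read _ → write 2, move L, go to S
S | 1__[_]221112__   read _ → write 2, move L, go to P
P | 1_[_]2221112__   read _ → write 1, move R, go to Q
Q | 1_1[2]221112__   read 2 → write _, move R, go to P
P | 1_1_[2]21112__   read 2 → write _, move R, go to P
P | 1_1__[2]1112__   read 2 → write _, move R, go to P
P | 1_1___[1]112__   read 1 → write 2, move L, go to T
T | 1_1__[_]2112__   read _ → write 2, move L, go to S
S | 1_1_[_]22112__   read _ → write 2, move L, go to P
P | 1_1[_]222112__   read _ → write 1, move R, go to Q
Q | 1_11[2]22112__   read 2 → write _, move R, go to P
P | 1_11_[2]2112__   read 2 → write _, move R, go to P
P | 1_11__[2]112__   read 2 → write _, move R, go to P
P | 1_11___[1]12__   read 1 → write 2, move L, go to T
T | 1_11__[_]212__   read _ → write 2, move L, go to S
S | 1_11_[_]2212__   read _ → write 2, move L, go to P
P | 1_11[_]22212__   read _ → write 1, move R, go to Q
Q | 1_111[2]2212__   read 2 → write _, move R, go to P
P | 1_111_[2]212__   read 2 → write _, move R, go to P
P | 1_111__[2]12__   read 2 → write _, move R, go to P
P | 1_111___[1]2__   read 1 → write 2, move L, go to T
T | 1_111__[_]22__   read _ → write 2, move L, go to S
S | 1_111_[_]222__   read _ → write 2, move L, go to P
P | 1_111[_]2222__   read _ → write 1, move R, go to Q
Q | 1_1111[2]222__   read 2 → write _, move R, go to P
P | 1_1111_[2]22__   read 2 → write _, move R, go to P
P | 1_1111__[2]2__   read 2 → write _, move R, go to P
P | 1_1111___[2]__   read 2 → write _, move R, go to P
P | 1_1111____[_]_   read _ → write 1, move R, go to Q
Q | 1_1111____1[_]
No transition is defined for (Q, _); M halts in state Q.

Q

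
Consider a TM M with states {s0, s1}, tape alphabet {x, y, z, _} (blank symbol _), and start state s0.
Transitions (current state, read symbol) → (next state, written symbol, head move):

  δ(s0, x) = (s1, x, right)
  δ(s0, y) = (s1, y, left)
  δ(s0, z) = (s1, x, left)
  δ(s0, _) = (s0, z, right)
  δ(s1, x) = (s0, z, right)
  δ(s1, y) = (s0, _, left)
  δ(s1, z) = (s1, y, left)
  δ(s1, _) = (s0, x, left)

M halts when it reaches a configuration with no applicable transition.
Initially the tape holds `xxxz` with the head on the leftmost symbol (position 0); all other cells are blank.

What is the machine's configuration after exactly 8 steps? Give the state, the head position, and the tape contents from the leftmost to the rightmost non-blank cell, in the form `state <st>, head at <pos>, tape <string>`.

state s1, head at 0, tape xyyy

s0 | [x]xxz   read x → write x, move right, go to s1
s1 | x[x]xz   read x → write z, move right, go to s0
s0 | xz[x]z   read x → write x, move right, go to s1
s1 | xzx[z]   read z → write y, move left, go to s1
s1 | xz[x]y   read x → write z, move right, go to s0
s0 | xzz[y]   read y → write y, move left, go to s1
s1 | xz[z]y   read z → write y, move left, go to s1
s1 | x[z]yy   read z → write y, move left, go to s1
s1 | [x]yyy
After 8 steps: state s1, head at 0, tape xyyy.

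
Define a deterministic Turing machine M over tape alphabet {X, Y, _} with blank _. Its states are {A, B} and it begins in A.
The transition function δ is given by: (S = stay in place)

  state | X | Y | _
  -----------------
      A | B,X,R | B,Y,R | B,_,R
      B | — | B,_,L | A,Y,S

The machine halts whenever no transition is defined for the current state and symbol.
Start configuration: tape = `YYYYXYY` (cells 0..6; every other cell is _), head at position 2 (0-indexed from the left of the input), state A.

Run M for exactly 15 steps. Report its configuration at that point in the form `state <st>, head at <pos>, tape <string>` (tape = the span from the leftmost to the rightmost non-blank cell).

state=A head=2 tape=_YY[Y]YXYY   (A,Y)→(B,Y,R)
state=B head=3 tape=_YYY[Y]XYY   (B,Y)→(B,_,L)
state=B head=2 tape=_YY[Y]_XYY   (B,Y)→(B,_,L)
state=B head=1 tape=_Y[Y]__XYY   (B,Y)→(B,_,L)
state=B head=0 tape=_[Y]___XYY   (B,Y)→(B,_,L)
state=B head=-1 tape=[_]____XYY   (B,_)→(A,Y,S)
state=A head=-1 tape=[Y]____XYY   (A,Y)→(B,Y,R)
state=B head=0 tape=Y[_]___XYY   (B,_)→(A,Y,S)
state=A head=0 tape=Y[Y]___XYY   (A,Y)→(B,Y,R)
state=B head=1 tape=YY[_]__XYY   (B,_)→(A,Y,S)
state=A head=1 tape=YY[Y]__XYY   (A,Y)→(B,Y,R)
state=B head=2 tape=YYY[_]_XYY   (B,_)→(A,Y,S)
state=A head=2 tape=YYY[Y]_XYY   (A,Y)→(B,Y,R)
state=B head=3 tape=YYYY[_]XYY   (B,_)→(A,Y,S)
state=A head=3 tape=YYYY[Y]XYY   (A,Y)→(B,Y,R)
state=B head=4 tape=YYYYY[X]YY
After 15 steps: state B, head at 4, tape YYYYYXYY.

state B, head at 4, tape YYYYYXYY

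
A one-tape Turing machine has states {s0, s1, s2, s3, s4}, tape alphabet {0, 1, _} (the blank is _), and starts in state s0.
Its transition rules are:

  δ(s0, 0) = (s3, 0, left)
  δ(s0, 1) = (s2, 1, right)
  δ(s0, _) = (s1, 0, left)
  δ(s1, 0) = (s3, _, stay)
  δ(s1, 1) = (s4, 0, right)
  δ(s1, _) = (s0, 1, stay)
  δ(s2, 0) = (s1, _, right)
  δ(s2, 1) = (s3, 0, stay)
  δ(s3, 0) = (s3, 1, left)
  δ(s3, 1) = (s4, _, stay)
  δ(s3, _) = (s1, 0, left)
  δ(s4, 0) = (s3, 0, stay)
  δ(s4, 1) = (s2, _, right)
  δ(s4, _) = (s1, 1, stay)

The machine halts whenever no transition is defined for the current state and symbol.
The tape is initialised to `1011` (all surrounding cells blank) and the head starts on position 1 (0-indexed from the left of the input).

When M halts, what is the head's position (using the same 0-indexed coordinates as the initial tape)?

s0 | __1[0]11_   read 0 → write 0, move left, go to s3
s3 | __[1]011_   read 1 → write _, move stay, go to s4
s4 | __[_]011_   read _ → write 1, move stay, go to s1
s1 | __[1]011_   read 1 → write 0, move right, go to s4
s4 | __0[0]11_   read 0 → write 0, move stay, go to s3
s3 | __0[0]11_   read 0 → write 1, move left, go to s3
s3 | __[0]111_   read 0 → write 1, move left, go to s3
s3 | _[_]1111_   read _ → write 0, move left, go to s1
s1 | [_]01111_   read _ → write 1, move stay, go to s0
s0 | [1]01111_   read 1 → write 1, move right, go to s2
s2 | 1[0]1111_   read 0 → write _, move right, go to s1
s1 | 1_[1]111_   read 1 → write 0, move right, go to s4
s4 | 1_0[1]11_   read 1 → write _, move right, go to s2
s2 | 1_0_[1]1_   read 1 → write 0, move stay, go to s3
s3 | 1_0_[0]1_   read 0 → write 1, move left, go to s3
s3 | 1_0[_]11_   read _ → write 0, move left, go to s1
s1 | 1_[0]011_   read 0 → write _, move stay, go to s3
s3 | 1_[_]011_   read _ → write 0, move left, go to s1
s1 | 1[_]0011_   read _ → write 1, move stay, go to s0
s0 | 1[1]0011_   read 1 → write 1, move right, go to s2
s2 | 11[0]011_   read 0 → write _, move right, go to s1
s1 | 11_[0]11_   read 0 → write _, move stay, go to s3
s3 | 11_[_]11_   read _ → write 0, move left, go to s1
s1 | 11[_]011_   read _ → write 1, move stay, go to s0
s0 | 11[1]011_   read 1 → write 1, move right, go to s2
s2 | 111[0]11_   read 0 → write _, move right, go to s1
s1 | 111_[1]1_   read 1 → write 0, move right, go to s4
s4 | 111_0[1]_   read 1 → write _, move right, go to s2
s2 | 111_0_[_]
At halt the head is at cell 4.

4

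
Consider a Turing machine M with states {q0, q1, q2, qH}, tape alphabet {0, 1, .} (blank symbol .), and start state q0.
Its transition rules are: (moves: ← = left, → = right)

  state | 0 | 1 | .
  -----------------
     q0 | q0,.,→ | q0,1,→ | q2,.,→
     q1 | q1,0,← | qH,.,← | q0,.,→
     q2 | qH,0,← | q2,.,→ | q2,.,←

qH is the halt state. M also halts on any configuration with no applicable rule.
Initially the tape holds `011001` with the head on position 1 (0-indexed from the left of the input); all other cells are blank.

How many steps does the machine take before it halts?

state=q0 head=1 tape=.0[1]1001..   (q0,1)→(q0,1,→)
state=q0 head=2 tape=.01[1]001..   (q0,1)→(q0,1,→)
state=q0 head=3 tape=.011[0]01..   (q0,0)→(q0,.,→)
state=q0 head=4 tape=.011.[0]1..   (q0,0)→(q0,.,→)
state=q0 head=5 tape=.011..[1]..   (q0,1)→(q0,1,→)
state=q0 head=6 tape=.011..1[.].   (q0,.)→(q2,.,→)
state=q2 head=7 tape=.011..1.[.]   (q2,.)→(q2,.,←)
state=q2 head=6 tape=.011..1[.].   (q2,.)→(q2,.,←)
state=q2 head=5 tape=.011..[1]..   (q2,1)→(q2,.,→)
state=q2 head=6 tape=.011...[.].   (q2,.)→(q2,.,←)
state=q2 head=5 tape=.011..[.]..   (q2,.)→(q2,.,←)
state=q2 head=4 tape=.011.[.]...   (q2,.)→(q2,.,←)
state=q2 head=3 tape=.011[.]....   (q2,.)→(q2,.,←)
state=q2 head=2 tape=.01[1].....   (q2,1)→(q2,.,→)
state=q2 head=3 tape=.01.[.]....   (q2,.)→(q2,.,←)
state=q2 head=2 tape=.01[.].....   (q2,.)→(q2,.,←)
state=q2 head=1 tape=.0[1]......   (q2,1)→(q2,.,→)
state=q2 head=2 tape=.0.[.].....   (q2,.)→(q2,.,←)
state=q2 head=1 tape=.0[.]......   (q2,.)→(q2,.,←)
state=q2 head=0 tape=.[0].......   (q2,0)→(qH,0,←)
state=qH head=-1 tape=[.]0.......
M halts after 20 transitions.

20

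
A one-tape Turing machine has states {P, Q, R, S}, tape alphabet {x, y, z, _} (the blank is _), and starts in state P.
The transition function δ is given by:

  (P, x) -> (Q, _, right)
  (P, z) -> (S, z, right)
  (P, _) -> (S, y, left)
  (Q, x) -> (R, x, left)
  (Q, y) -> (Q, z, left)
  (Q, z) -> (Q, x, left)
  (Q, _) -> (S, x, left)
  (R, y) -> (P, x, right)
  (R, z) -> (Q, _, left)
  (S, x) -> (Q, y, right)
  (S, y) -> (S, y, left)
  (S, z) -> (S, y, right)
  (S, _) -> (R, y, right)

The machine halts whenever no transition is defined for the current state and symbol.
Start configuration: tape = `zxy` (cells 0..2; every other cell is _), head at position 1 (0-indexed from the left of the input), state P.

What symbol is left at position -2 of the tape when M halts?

y

state=P head=1 tape=__z[x]y   (P,x)→(Q,_,right)
state=Q head=2 tape=__z_[y]   (Q,y)→(Q,z,left)
state=Q head=1 tape=__z[_]z   (Q,_)→(S,x,left)
state=S head=0 tape=__[z]xz   (S,z)→(S,y,right)
state=S head=1 tape=__y[x]z   (S,x)→(Q,y,right)
state=Q head=2 tape=__yy[z]   (Q,z)→(Q,x,left)
state=Q head=1 tape=__y[y]x   (Q,y)→(Q,z,left)
state=Q head=0 tape=__[y]zx   (Q,y)→(Q,z,left)
state=Q head=-1 tape=_[_]zzx   (Q,_)→(S,x,left)
state=S head=-2 tape=[_]xzzx   (S,_)→(R,y,right)
state=R head=-1 tape=y[x]zzx
Cell -2 holds y when M halts.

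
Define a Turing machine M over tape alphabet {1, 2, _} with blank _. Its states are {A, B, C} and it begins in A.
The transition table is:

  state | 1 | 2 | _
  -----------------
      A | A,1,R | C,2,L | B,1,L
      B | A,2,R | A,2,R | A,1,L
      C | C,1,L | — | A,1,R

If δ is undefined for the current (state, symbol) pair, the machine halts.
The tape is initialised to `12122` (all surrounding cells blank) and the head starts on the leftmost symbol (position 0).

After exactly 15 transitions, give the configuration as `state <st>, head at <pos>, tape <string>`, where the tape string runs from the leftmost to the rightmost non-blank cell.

state C, head at -3, tape 1112122

state=A head=0 tape=___[1]2122   (A,1)→(A,1,R)
state=A head=1 tape=___1[2]122   (A,2)→(C,2,L)
state=C head=0 tape=___[1]2122   (C,1)→(C,1,L)
state=C head=-1 tape=__[_]12122   (C,_)→(A,1,R)
state=A head=0 tape=__1[1]2122   (A,1)→(A,1,R)
state=A head=1 tape=__11[2]122   (A,2)→(C,2,L)
state=C head=0 tape=__1[1]2122   (C,1)→(C,1,L)
state=C head=-1 tape=__[1]12122   (C,1)→(C,1,L)
state=C head=-2 tape=_[_]112122   (C,_)→(A,1,R)
state=A head=-1 tape=_1[1]12122   (A,1)→(A,1,R)
state=A head=0 tape=_11[1]2122   (A,1)→(A,1,R)
state=A head=1 tape=_111[2]122   (A,2)→(C,2,L)
state=C head=0 tape=_11[1]2122   (C,1)→(C,1,L)
state=C head=-1 tape=_1[1]12122   (C,1)→(C,1,L)
state=C head=-2 tape=_[1]112122   (C,1)→(C,1,L)
state=C head=-3 tape=[_]1112122
After 15 steps: state C, head at -3, tape 1112122.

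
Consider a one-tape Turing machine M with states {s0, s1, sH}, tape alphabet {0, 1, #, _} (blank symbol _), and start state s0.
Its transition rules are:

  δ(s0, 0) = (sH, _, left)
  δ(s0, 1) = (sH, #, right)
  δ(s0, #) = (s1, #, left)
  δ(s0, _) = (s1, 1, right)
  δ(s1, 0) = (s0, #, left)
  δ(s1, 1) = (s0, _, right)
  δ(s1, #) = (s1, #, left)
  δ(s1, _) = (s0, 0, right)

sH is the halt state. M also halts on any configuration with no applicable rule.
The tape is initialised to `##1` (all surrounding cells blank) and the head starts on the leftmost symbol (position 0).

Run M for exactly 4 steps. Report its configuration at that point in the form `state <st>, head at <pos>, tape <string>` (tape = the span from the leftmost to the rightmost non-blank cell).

state s0, head at -2, tape ###1

state=s0 head=0 tape=__[#]#1   (s0,#)→(s1,#,left)
state=s1 head=-1 tape=_[_]##1   (s1,_)→(s0,0,right)
state=s0 head=0 tape=_0[#]#1   (s0,#)→(s1,#,left)
state=s1 head=-1 tape=_[0]##1   (s1,0)→(s0,#,left)
state=s0 head=-2 tape=[_]###1
After 4 steps: state s0, head at -2, tape ###1.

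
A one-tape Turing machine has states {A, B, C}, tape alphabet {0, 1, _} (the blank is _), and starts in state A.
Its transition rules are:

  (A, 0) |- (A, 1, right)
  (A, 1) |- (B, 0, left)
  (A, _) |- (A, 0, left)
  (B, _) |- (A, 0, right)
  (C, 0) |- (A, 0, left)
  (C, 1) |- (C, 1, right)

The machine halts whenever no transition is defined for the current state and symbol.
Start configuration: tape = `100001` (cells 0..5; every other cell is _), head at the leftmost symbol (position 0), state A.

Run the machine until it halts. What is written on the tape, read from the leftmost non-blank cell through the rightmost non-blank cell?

0111110

state=A head=0 tape=_[1]00001   (A,1)→(B,0,left)
state=B head=-1 tape=[_]000001   (B,_)→(A,0,right)
state=A head=0 tape=0[0]00001   (A,0)→(A,1,right)
state=A head=1 tape=01[0]0001   (A,0)→(A,1,right)
state=A head=2 tape=011[0]001   (A,0)→(A,1,right)
state=A head=3 tape=0111[0]01   (A,0)→(A,1,right)
state=A head=4 tape=01111[0]1   (A,0)→(A,1,right)
state=A head=5 tape=011111[1]   (A,1)→(B,0,left)
state=B head=4 tape=01111[1]0
The non-blank tape span at halt is 0111110.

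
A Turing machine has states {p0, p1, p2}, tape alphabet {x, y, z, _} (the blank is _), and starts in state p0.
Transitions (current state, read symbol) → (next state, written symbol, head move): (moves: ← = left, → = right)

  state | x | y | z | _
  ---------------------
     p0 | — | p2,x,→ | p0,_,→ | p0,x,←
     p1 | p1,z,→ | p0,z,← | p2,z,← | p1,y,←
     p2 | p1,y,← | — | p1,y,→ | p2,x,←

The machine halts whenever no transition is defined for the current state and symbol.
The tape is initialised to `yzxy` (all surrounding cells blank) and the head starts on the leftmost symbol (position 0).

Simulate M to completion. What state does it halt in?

p0

state=p0 head=0 tape=[y]zxy_   (p0,y)→(p2,x,→)
state=p2 head=1 tape=x[z]xy_   (p2,z)→(p1,y,→)
state=p1 head=2 tape=xy[x]y_   (p1,x)→(p1,z,→)
state=p1 head=3 tape=xyz[y]_   (p1,y)→(p0,z,←)
state=p0 head=2 tape=xy[z]z_   (p0,z)→(p0,_,→)
state=p0 head=3 tape=xy_[z]_   (p0,z)→(p0,_,→)
state=p0 head=4 tape=xy__[_]   (p0,_)→(p0,x,←)
state=p0 head=3 tape=xy_[_]x   (p0,_)→(p0,x,←)
state=p0 head=2 tape=xy[_]xx   (p0,_)→(p0,x,←)
state=p0 head=1 tape=x[y]xxx   (p0,y)→(p2,x,→)
state=p2 head=2 tape=xx[x]xx   (p2,x)→(p1,y,←)
state=p1 head=1 tape=x[x]yxx   (p1,x)→(p1,z,→)
state=p1 head=2 tape=xz[y]xx   (p1,y)→(p0,z,←)
state=p0 head=1 tape=x[z]zxx   (p0,z)→(p0,_,→)
state=p0 head=2 tape=x_[z]xx   (p0,z)→(p0,_,→)
state=p0 head=3 tape=x__[x]x
No transition is defined for (p0, x); M halts in state p0.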